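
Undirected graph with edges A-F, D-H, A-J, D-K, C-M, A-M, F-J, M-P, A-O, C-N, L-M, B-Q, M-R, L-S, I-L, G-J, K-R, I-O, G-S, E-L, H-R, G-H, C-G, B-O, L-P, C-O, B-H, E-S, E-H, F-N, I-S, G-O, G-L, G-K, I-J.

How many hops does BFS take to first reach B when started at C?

2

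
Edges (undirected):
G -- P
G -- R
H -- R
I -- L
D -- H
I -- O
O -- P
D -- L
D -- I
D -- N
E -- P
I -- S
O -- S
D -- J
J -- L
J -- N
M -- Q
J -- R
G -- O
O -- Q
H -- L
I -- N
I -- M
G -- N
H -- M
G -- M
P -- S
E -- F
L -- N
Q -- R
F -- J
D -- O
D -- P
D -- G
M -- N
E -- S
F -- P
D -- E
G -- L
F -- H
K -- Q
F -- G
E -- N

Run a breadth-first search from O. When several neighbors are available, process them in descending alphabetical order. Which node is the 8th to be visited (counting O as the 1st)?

E

Visit O; enqueue S, Q, P, I, G, D → queue [S, Q, P, I, G, D]
Visit S; enqueue E → queue [Q, P, I, G, D, E]
Visit Q; enqueue R, M, K → queue [P, I, G, D, E, R, M, K]
Visit P; enqueue F → queue [I, G, D, E, R, M, K, F]
Visit I; enqueue N, L → queue [G, D, E, R, M, K, F, N, L]
Visit G → queue [D, E, R, M, K, F, N, L]
Visit D; enqueue J, H → queue [E, R, M, K, F, N, L, J, H]
Visit E → queue [R, M, K, F, N, L, J, H]
Visit R → queue [M, K, F, N, L, J, H]
Visit M → queue [K, F, N, L, J, H]
Visit K → queue [F, N, L, J, H]
Visit F → queue [N, L, J, H]
Visit N → queue [L, J, H]
Visit L → queue [J, H]
Visit J → queue [H]
Visit H → queue []

Visit order: O, S, Q, P, I, G, D, E, R, M, K, F, N, L, J, H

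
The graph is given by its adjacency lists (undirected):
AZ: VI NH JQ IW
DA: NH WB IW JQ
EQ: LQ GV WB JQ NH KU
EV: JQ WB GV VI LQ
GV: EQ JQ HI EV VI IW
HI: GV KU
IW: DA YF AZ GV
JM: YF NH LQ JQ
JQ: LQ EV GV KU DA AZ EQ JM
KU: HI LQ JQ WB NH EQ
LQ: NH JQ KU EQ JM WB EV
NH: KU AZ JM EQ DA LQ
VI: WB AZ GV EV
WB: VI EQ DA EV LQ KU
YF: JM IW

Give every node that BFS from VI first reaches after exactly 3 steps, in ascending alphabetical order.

Level 0: VI
Level 1: AZ, EV, GV, WB
Level 2: DA, EQ, HI, IW, JQ, KU, LQ, NH
Level 3: JM, YF

JM, YF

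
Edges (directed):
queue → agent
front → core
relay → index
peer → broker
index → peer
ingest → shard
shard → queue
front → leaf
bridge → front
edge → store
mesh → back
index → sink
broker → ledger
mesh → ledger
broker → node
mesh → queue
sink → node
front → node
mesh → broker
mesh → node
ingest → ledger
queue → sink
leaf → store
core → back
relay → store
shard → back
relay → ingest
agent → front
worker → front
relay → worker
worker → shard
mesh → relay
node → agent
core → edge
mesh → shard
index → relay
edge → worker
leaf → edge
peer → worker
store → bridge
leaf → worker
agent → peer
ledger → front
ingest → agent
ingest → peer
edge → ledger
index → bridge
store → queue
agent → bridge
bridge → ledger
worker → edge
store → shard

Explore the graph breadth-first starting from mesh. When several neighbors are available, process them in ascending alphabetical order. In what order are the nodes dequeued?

Visit mesh; enqueue back, broker, ledger, node, queue, relay, shard → queue [back, broker, ledger, node, queue, relay, shard]
Visit back → queue [broker, ledger, node, queue, relay, shard]
Visit broker → queue [ledger, node, queue, relay, shard]
Visit ledger; enqueue front → queue [node, queue, relay, shard, front]
Visit node; enqueue agent → queue [queue, relay, shard, front, agent]
Visit queue; enqueue sink → queue [relay, shard, front, agent, sink]
Visit relay; enqueue index, ingest, store, worker → queue [shard, front, agent, sink, index, ingest, store, worker]
Visit shard → queue [front, agent, sink, index, ingest, store, worker]
Visit front; enqueue core, leaf → queue [agent, sink, index, ingest, store, worker, core, leaf]
Visit agent; enqueue bridge, peer → queue [sink, index, ingest, store, worker, core, leaf, bridge, peer]
Visit sink → queue [index, ingest, store, worker, core, leaf, bridge, peer]
Visit index → queue [ingest, store, worker, core, leaf, bridge, peer]
Visit ingest → queue [store, worker, core, leaf, bridge, peer]
Visit store → queue [worker, core, leaf, bridge, peer]
Visit worker; enqueue edge → queue [core, leaf, bridge, peer, edge]
Visit core → queue [leaf, bridge, peer, edge]
Visit leaf → queue [bridge, peer, edge]
Visit bridge → queue [peer, edge]
Visit peer → queue [edge]
Visit edge → queue []

mesh, back, broker, ledger, node, queue, relay, shard, front, agent, sink, index, ingest, store, worker, core, leaf, bridge, peer, edge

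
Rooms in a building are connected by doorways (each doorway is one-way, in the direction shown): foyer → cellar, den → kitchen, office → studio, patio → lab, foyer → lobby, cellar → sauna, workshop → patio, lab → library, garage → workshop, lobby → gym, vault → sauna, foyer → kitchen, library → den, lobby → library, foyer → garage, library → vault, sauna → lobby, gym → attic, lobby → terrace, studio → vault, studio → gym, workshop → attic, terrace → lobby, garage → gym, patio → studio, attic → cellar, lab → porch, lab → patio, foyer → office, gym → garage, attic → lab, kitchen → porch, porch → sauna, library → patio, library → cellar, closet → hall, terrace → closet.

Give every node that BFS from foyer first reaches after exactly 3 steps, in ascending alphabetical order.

attic, closet, den, patio, vault

Level 0: foyer
Level 1: cellar, garage, kitchen, lobby, office
Level 2: gym, library, porch, sauna, studio, terrace, workshop
Level 3: attic, closet, den, patio, vault
Level 4: hall, lab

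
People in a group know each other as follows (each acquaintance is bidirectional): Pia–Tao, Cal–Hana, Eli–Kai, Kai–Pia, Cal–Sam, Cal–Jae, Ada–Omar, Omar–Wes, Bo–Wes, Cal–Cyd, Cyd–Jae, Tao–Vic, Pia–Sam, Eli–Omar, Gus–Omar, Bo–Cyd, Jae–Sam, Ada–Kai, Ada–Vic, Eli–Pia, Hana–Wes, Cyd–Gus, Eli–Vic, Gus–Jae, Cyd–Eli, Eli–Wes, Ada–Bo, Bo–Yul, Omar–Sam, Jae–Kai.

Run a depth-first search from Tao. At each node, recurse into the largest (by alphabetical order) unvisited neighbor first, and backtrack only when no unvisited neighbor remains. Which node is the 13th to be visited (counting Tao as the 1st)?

Hana

Visit Tao
Tao → Vic
Vic → Eli
Eli → Wes
Wes → Omar
Omar → Sam
Sam → Pia
Pia → Kai
Kai → Jae
Jae → Gus
Gus → Cyd
Cyd → Cal
Cal → Hana
Cyd → Bo
Bo → Yul
Bo → Ada

Visit order: Tao, Vic, Eli, Wes, Omar, Sam, Pia, Kai, Jae, Gus, Cyd, Cal, Hana, Bo, Yul, Ada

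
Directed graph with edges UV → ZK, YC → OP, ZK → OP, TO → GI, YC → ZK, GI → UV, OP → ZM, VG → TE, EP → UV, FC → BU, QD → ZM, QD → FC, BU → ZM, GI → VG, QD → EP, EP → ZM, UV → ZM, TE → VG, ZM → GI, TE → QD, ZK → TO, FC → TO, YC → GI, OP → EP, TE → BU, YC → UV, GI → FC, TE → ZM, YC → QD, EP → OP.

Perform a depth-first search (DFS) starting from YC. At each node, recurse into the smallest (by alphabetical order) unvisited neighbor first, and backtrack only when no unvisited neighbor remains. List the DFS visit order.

YC GI FC BU ZM TO UV ZK OP EP VG TE QD

Visit YC
YC → GI
GI → FC
FC → BU
BU → ZM
FC → TO
GI → UV
UV → ZK
ZK → OP
OP → EP
GI → VG
VG → TE
TE → QD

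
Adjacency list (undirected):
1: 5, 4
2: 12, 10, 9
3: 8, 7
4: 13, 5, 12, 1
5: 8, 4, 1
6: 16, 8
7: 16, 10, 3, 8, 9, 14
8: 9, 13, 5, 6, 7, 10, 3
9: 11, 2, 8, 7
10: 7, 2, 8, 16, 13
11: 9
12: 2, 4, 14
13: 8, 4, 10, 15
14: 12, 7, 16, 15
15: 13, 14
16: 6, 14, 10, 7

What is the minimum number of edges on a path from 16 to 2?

Level 0: 16
Level 1: 6, 7, 10, 14
Level 2: 2, 3, 8, 9, 12, 13, 15
Level 3: 4, 5, 11
Level 4: 1
2 first appears at level 2.

2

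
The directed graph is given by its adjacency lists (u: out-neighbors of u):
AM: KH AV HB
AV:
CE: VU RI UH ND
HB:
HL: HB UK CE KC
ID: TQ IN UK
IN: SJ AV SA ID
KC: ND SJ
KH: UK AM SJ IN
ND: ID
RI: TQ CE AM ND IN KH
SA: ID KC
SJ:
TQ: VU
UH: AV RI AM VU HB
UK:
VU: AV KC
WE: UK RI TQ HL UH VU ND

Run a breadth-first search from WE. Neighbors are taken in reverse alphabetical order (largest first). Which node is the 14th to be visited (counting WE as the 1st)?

IN

Visit WE; enqueue VU, UK, UH, TQ, RI, ND, HL → queue [VU, UK, UH, TQ, RI, ND, HL]
Visit VU; enqueue KC, AV → queue [UK, UH, TQ, RI, ND, HL, KC, AV]
Visit UK → queue [UH, TQ, RI, ND, HL, KC, AV]
Visit UH; enqueue HB, AM → queue [TQ, RI, ND, HL, KC, AV, HB, AM]
Visit TQ → queue [RI, ND, HL, KC, AV, HB, AM]
Visit RI; enqueue KH, IN, CE → queue [ND, HL, KC, AV, HB, AM, KH, IN, CE]
Visit ND; enqueue ID → queue [HL, KC, AV, HB, AM, KH, IN, CE, ID]
Visit HL → queue [KC, AV, HB, AM, KH, IN, CE, ID]
Visit KC; enqueue SJ → queue [AV, HB, AM, KH, IN, CE, ID, SJ]
Visit AV → queue [HB, AM, KH, IN, CE, ID, SJ]
Visit HB → queue [AM, KH, IN, CE, ID, SJ]
Visit AM → queue [KH, IN, CE, ID, SJ]
Visit KH → queue [IN, CE, ID, SJ]
Visit IN; enqueue SA → queue [CE, ID, SJ, SA]
Visit CE → queue [ID, SJ, SA]
Visit ID → queue [SJ, SA]
Visit SJ → queue [SA]
Visit SA → queue []

Visit order: WE, VU, UK, UH, TQ, RI, ND, HL, KC, AV, HB, AM, KH, IN, CE, ID, SJ, SA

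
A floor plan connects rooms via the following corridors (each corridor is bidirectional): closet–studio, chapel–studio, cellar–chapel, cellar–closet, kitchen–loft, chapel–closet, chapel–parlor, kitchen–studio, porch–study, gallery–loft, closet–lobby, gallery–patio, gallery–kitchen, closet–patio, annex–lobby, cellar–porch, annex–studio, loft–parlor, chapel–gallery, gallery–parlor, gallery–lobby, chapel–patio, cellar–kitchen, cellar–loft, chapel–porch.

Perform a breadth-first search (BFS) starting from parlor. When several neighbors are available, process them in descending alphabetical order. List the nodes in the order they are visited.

Visit parlor; enqueue loft, gallery, chapel → queue [loft, gallery, chapel]
Visit loft; enqueue kitchen, cellar → queue [gallery, chapel, kitchen, cellar]
Visit gallery; enqueue patio, lobby → queue [chapel, kitchen, cellar, patio, lobby]
Visit chapel; enqueue studio, porch, closet → queue [kitchen, cellar, patio, lobby, studio, porch, closet]
Visit kitchen → queue [cellar, patio, lobby, studio, porch, closet]
Visit cellar → queue [patio, lobby, studio, porch, closet]
Visit patio → queue [lobby, studio, porch, closet]
Visit lobby; enqueue annex → queue [studio, porch, closet, annex]
Visit studio → queue [porch, closet, annex]
Visit porch; enqueue study → queue [closet, annex, study]
Visit closet → queue [annex, study]
Visit annex → queue [study]
Visit study → queue []

parlor -> loft -> gallery -> chapel -> kitchen -> cellar -> patio -> lobby -> studio -> porch -> closet -> annex -> study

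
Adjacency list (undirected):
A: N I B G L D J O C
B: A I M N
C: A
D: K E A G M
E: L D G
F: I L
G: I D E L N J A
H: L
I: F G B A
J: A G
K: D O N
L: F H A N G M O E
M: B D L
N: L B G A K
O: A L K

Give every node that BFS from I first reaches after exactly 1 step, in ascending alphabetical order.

A, B, F, G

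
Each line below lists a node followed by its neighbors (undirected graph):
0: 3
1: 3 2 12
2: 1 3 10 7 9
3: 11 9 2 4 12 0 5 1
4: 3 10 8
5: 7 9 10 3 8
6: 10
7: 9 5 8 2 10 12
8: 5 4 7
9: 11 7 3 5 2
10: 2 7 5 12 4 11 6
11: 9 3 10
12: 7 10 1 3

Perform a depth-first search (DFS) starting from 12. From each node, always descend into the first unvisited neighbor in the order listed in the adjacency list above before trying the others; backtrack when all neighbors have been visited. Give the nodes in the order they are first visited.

12 7 9 11 3 2 1 10 5 8 4 6 0

Visit 12
12 → 7
7 → 9
9 → 11
11 → 3
3 → 2
2 → 1
2 → 10
10 → 5
5 → 8
8 → 4
10 → 6
3 → 0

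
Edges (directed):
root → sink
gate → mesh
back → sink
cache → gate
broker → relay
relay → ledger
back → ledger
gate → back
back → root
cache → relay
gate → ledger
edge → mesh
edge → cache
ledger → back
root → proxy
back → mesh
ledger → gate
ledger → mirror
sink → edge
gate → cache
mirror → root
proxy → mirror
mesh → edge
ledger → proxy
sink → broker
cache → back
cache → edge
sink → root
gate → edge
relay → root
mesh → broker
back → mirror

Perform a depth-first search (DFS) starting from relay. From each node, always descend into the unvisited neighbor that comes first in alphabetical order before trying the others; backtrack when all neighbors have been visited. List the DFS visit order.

relay → ledger → back → mesh → broker → edge → cache → gate → mirror → root → proxy → sink

Visit relay
relay → ledger
ledger → back
back → mesh
mesh → broker
mesh → edge
edge → cache
cache → gate
back → mirror
mirror → root
root → proxy
root → sink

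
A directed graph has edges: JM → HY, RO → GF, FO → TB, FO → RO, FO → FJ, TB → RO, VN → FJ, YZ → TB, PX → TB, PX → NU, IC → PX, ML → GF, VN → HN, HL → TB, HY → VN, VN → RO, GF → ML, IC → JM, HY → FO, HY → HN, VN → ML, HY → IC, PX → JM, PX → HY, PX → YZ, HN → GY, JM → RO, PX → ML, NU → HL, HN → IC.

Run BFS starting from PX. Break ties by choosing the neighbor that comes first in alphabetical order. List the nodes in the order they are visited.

Visit PX; enqueue HY, JM, ML, NU, TB, YZ → queue [HY, JM, ML, NU, TB, YZ]
Visit HY; enqueue FO, HN, IC, VN → queue [JM, ML, NU, TB, YZ, FO, HN, IC, VN]
Visit JM; enqueue RO → queue [ML, NU, TB, YZ, FO, HN, IC, VN, RO]
Visit ML; enqueue GF → queue [NU, TB, YZ, FO, HN, IC, VN, RO, GF]
Visit NU; enqueue HL → queue [TB, YZ, FO, HN, IC, VN, RO, GF, HL]
Visit TB → queue [YZ, FO, HN, IC, VN, RO, GF, HL]
Visit YZ → queue [FO, HN, IC, VN, RO, GF, HL]
Visit FO; enqueue FJ → queue [HN, IC, VN, RO, GF, HL, FJ]
Visit HN; enqueue GY → queue [IC, VN, RO, GF, HL, FJ, GY]
Visit IC → queue [VN, RO, GF, HL, FJ, GY]
Visit VN → queue [RO, GF, HL, FJ, GY]
Visit RO → queue [GF, HL, FJ, GY]
Visit GF → queue [HL, FJ, GY]
Visit HL → queue [FJ, GY]
Visit FJ → queue [GY]
Visit GY → queue []

PX -> HY -> JM -> ML -> NU -> TB -> YZ -> FO -> HN -> IC -> VN -> RO -> GF -> HL -> FJ -> GY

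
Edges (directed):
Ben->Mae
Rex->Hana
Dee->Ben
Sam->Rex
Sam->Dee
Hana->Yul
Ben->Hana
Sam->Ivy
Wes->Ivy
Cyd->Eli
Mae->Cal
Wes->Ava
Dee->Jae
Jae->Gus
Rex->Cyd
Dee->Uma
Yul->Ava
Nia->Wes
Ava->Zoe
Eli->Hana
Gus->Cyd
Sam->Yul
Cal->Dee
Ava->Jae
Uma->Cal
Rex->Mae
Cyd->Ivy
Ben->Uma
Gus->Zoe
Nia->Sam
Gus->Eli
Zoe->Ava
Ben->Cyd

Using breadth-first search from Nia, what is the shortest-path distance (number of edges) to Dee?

2

Level 0: Nia
Level 1: Sam, Wes
Level 2: Ava, Dee, Ivy, Rex, Yul
Level 3: Ben, Cyd, Hana, Jae, Mae, Uma, Zoe
Level 4: Cal, Eli, Gus
Dee first appears at level 2.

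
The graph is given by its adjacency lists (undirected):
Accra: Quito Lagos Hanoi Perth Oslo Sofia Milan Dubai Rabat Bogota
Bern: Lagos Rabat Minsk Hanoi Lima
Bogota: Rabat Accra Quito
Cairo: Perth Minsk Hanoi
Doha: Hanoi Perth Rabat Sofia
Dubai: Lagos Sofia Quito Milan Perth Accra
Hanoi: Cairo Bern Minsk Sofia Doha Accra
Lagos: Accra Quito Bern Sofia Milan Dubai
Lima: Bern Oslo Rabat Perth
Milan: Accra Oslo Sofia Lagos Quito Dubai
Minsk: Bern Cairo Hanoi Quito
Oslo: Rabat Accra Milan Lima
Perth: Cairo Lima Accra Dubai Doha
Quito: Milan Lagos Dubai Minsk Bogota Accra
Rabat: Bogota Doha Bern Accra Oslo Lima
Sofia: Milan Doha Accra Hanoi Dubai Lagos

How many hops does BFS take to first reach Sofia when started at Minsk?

2

Level 0: Minsk
Level 1: Bern, Cairo, Hanoi, Quito
Level 2: Accra, Bogota, Doha, Dubai, Lagos, Lima, Milan, Perth, Rabat, Sofia
Level 3: Oslo
Sofia first appears at level 2.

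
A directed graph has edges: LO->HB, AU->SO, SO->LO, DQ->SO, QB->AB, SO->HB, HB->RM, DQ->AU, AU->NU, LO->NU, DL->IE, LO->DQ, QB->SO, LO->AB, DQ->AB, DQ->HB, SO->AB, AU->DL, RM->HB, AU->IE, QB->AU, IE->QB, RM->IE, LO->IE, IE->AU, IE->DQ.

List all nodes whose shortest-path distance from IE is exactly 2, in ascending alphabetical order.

AB, DL, HB, NU, SO

Level 0: IE
Level 1: AU, DQ, QB
Level 2: AB, DL, HB, NU, SO
Level 3: LO, RM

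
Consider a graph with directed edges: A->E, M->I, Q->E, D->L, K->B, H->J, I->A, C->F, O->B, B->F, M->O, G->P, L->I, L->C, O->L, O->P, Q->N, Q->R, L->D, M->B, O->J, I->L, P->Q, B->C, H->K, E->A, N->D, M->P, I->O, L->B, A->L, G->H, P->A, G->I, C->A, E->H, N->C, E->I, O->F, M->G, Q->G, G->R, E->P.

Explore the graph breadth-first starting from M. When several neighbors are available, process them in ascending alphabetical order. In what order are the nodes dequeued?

Visit M; enqueue B, G, I, O, P → queue [B, G, I, O, P]
Visit B; enqueue C, F → queue [G, I, O, P, C, F]
Visit G; enqueue H, R → queue [I, O, P, C, F, H, R]
Visit I; enqueue A, L → queue [O, P, C, F, H, R, A, L]
Visit O; enqueue J → queue [P, C, F, H, R, A, L, J]
Visit P; enqueue Q → queue [C, F, H, R, A, L, J, Q]
Visit C → queue [F, H, R, A, L, J, Q]
Visit F → queue [H, R, A, L, J, Q]
Visit H; enqueue K → queue [R, A, L, J, Q, K]
Visit R → queue [A, L, J, Q, K]
Visit A; enqueue E → queue [L, J, Q, K, E]
Visit L; enqueue D → queue [J, Q, K, E, D]
Visit J → queue [Q, K, E, D]
Visit Q; enqueue N → queue [K, E, D, N]
Visit K → queue [E, D, N]
Visit E → queue [D, N]
Visit D → queue [N]
Visit N → queue []

M, B, G, I, O, P, C, F, H, R, A, L, J, Q, K, E, D, N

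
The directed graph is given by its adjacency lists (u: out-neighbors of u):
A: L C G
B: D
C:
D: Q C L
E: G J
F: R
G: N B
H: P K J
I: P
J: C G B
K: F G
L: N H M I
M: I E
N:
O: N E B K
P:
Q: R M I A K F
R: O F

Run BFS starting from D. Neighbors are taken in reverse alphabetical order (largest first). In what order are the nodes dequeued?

D -> Q -> L -> C -> R -> M -> K -> I -> F -> A -> N -> H -> O -> E -> G -> P -> J -> B

Visit D; enqueue Q, L, C → queue [Q, L, C]
Visit Q; enqueue R, M, K, I, F, A → queue [L, C, R, M, K, I, F, A]
Visit L; enqueue N, H → queue [C, R, M, K, I, F, A, N, H]
Visit C → queue [R, M, K, I, F, A, N, H]
Visit R; enqueue O → queue [M, K, I, F, A, N, H, O]
Visit M; enqueue E → queue [K, I, F, A, N, H, O, E]
Visit K; enqueue G → queue [I, F, A, N, H, O, E, G]
Visit I; enqueue P → queue [F, A, N, H, O, E, G, P]
Visit F → queue [A, N, H, O, E, G, P]
Visit A → queue [N, H, O, E, G, P]
Visit N → queue [H, O, E, G, P]
Visit H; enqueue J → queue [O, E, G, P, J]
Visit O; enqueue B → queue [E, G, P, J, B]
Visit E → queue [G, P, J, B]
Visit G → queue [P, J, B]
Visit P → queue [J, B]
Visit J → queue [B]
Visit B → queue []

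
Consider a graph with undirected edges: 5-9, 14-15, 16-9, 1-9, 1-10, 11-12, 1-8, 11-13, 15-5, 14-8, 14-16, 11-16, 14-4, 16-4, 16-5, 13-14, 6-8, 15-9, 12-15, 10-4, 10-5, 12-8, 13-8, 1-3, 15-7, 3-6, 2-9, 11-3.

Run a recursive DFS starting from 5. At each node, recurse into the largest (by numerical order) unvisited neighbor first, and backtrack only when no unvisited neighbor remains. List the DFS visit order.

5 → 16 → 14 → 15 → 12 → 11 → 13 → 8 → 6 → 3 → 1 → 10 → 4 → 9 → 2 → 7

Visit 5
5 → 16
16 → 14
14 → 15
15 → 12
12 → 11
11 → 13
13 → 8
8 → 6
6 → 3
3 → 1
1 → 10
10 → 4
1 → 9
9 → 2
15 → 7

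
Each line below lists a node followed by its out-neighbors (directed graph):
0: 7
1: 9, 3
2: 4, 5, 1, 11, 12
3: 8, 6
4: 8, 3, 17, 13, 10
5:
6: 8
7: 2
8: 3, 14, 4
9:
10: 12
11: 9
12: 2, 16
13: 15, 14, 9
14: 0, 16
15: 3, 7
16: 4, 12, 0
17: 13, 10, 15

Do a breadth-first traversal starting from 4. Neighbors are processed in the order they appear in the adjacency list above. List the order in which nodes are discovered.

4 -> 8 -> 3 -> 17 -> 13 -> 10 -> 14 -> 6 -> 15 -> 9 -> 12 -> 0 -> 16 -> 7 -> 2 -> 5 -> 1 -> 11

Visit 4; enqueue 8, 3, 17, 13, 10 → queue [8, 3, 17, 13, 10]
Visit 8; enqueue 14 → queue [3, 17, 13, 10, 14]
Visit 3; enqueue 6 → queue [17, 13, 10, 14, 6]
Visit 17; enqueue 15 → queue [13, 10, 14, 6, 15]
Visit 13; enqueue 9 → queue [10, 14, 6, 15, 9]
Visit 10; enqueue 12 → queue [14, 6, 15, 9, 12]
Visit 14; enqueue 0, 16 → queue [6, 15, 9, 12, 0, 16]
Visit 6 → queue [15, 9, 12, 0, 16]
Visit 15; enqueue 7 → queue [9, 12, 0, 16, 7]
Visit 9 → queue [12, 0, 16, 7]
Visit 12; enqueue 2 → queue [0, 16, 7, 2]
Visit 0 → queue [16, 7, 2]
Visit 16 → queue [7, 2]
Visit 7 → queue [2]
Visit 2; enqueue 5, 1, 11 → queue [5, 1, 11]
Visit 5 → queue [1, 11]
Visit 1 → queue [11]
Visit 11 → queue []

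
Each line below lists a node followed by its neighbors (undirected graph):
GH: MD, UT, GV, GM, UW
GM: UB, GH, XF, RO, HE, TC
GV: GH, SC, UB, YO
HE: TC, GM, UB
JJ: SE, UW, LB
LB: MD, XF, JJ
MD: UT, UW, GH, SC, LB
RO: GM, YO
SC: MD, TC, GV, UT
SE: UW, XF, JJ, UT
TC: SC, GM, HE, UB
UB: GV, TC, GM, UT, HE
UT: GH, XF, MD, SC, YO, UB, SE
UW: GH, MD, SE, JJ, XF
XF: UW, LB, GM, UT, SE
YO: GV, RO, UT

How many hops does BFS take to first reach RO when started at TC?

2

Level 0: TC
Level 1: GM, HE, SC, UB
Level 2: GH, GV, MD, RO, UT, XF
Level 3: LB, SE, UW, YO
Level 4: JJ
RO first appears at level 2.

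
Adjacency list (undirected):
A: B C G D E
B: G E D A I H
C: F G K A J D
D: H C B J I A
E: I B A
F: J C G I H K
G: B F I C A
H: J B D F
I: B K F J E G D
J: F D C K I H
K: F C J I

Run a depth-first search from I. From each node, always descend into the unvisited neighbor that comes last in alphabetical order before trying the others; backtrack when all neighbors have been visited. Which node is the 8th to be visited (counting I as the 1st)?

D

Visit I
I → K
K → J
J → H
H → F
F → G
G → C
C → D
D → B
B → E
E → A

Visit order: I, K, J, H, F, G, C, D, B, E, A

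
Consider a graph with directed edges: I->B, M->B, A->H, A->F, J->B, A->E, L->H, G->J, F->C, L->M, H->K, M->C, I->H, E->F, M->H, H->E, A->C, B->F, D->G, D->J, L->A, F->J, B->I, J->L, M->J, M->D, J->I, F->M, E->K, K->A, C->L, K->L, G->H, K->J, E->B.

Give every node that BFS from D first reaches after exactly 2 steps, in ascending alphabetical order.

B, H, I, L

Level 0: D
Level 1: G, J
Level 2: B, H, I, L
Level 3: A, E, F, K, M
Level 4: C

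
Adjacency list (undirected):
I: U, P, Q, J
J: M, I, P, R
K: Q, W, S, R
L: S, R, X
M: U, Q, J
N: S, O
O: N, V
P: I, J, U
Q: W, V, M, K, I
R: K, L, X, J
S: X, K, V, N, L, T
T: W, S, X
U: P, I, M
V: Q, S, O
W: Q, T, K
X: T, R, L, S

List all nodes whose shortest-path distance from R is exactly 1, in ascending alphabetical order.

Level 0: R
Level 1: J, K, L, X
Level 2: I, M, P, Q, S, T, W
Level 3: N, U, V
Level 4: O

J, K, L, X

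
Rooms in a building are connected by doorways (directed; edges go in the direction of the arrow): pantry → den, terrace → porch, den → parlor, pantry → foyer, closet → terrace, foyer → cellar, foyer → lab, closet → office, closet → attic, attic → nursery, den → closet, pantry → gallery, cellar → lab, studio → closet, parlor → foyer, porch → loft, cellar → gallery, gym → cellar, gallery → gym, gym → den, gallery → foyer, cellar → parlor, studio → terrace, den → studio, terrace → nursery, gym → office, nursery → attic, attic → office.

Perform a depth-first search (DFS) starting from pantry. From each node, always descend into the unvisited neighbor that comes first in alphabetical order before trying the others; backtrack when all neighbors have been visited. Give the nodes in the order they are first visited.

pantry → den → closet → attic → nursery → office → terrace → porch → loft → parlor → foyer → cellar → gallery → gym → lab → studio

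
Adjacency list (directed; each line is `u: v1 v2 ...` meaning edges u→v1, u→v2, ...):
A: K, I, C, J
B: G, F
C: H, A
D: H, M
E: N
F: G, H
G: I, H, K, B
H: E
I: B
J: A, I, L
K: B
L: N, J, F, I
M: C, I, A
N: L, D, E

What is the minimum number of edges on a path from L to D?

Level 0: L
Level 1: F, I, J, N
Level 2: A, B, D, E, G, H
Level 3: C, K, M
D first appears at level 2.

2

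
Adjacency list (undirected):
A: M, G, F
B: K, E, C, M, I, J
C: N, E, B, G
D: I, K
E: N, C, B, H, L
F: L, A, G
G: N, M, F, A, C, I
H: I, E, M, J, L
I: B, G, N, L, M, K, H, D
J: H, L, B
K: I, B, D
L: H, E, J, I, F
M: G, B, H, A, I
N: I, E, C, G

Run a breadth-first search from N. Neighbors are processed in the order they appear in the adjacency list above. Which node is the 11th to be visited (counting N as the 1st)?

Visit N; enqueue I, E, C, G → queue [I, E, C, G]
Visit I; enqueue B, L, M, K, H, D → queue [E, C, G, B, L, M, K, H, D]
Visit E → queue [C, G, B, L, M, K, H, D]
Visit C → queue [G, B, L, M, K, H, D]
Visit G; enqueue F, A → queue [B, L, M, K, H, D, F, A]
Visit B; enqueue J → queue [L, M, K, H, D, F, A, J]
Visit L → queue [M, K, H, D, F, A, J]
Visit M → queue [K, H, D, F, A, J]
Visit K → queue [H, D, F, A, J]
Visit H → queue [D, F, A, J]
Visit D → queue [F, A, J]
Visit F → queue [A, J]
Visit A → queue [J]
Visit J → queue []

Visit order: N, I, E, C, G, B, L, M, K, H, D, F, A, J

D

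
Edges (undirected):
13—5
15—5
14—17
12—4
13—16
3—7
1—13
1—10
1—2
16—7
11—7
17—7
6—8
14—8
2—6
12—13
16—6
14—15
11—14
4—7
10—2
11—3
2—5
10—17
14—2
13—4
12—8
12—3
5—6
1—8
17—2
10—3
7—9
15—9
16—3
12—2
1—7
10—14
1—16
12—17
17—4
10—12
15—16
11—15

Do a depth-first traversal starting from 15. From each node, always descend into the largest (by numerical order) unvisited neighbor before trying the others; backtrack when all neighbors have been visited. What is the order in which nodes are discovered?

Visit 15
15 → 16
16 → 13
13 → 12
12 → 17
17 → 14
14 → 11
11 → 7
7 → 9
7 → 4
7 → 3
3 → 10
10 → 2
2 → 6
6 → 8
8 → 1
6 → 5

15 -> 16 -> 13 -> 12 -> 17 -> 14 -> 11 -> 7 -> 9 -> 4 -> 3 -> 10 -> 2 -> 6 -> 8 -> 1 -> 5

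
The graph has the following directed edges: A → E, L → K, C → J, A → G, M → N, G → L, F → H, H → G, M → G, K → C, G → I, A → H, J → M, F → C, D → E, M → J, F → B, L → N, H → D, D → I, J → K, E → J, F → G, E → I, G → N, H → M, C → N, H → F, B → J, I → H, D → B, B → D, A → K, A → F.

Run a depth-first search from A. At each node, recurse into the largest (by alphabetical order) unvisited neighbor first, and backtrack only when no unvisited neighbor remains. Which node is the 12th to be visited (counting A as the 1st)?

B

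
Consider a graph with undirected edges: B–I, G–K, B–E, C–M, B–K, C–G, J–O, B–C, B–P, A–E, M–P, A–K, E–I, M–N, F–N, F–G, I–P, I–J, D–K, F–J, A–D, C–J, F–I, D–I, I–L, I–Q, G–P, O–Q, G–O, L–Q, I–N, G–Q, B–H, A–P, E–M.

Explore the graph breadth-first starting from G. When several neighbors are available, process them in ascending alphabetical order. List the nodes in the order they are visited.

Visit G; enqueue C, F, K, O, P, Q → queue [C, F, K, O, P, Q]
Visit C; enqueue B, J, M → queue [F, K, O, P, Q, B, J, M]
Visit F; enqueue I, N → queue [K, O, P, Q, B, J, M, I, N]
Visit K; enqueue A, D → queue [O, P, Q, B, J, M, I, N, A, D]
Visit O → queue [P, Q, B, J, M, I, N, A, D]
Visit P → queue [Q, B, J, M, I, N, A, D]
Visit Q; enqueue L → queue [B, J, M, I, N, A, D, L]
Visit B; enqueue E, H → queue [J, M, I, N, A, D, L, E, H]
Visit J → queue [M, I, N, A, D, L, E, H]
Visit M → queue [I, N, A, D, L, E, H]
Visit I → queue [N, A, D, L, E, H]
Visit N → queue [A, D, L, E, H]
Visit A → queue [D, L, E, H]
Visit D → queue [L, E, H]
Visit L → queue [E, H]
Visit E → queue [H]
Visit H → queue []

G C F K O P Q B J M I N A D L E H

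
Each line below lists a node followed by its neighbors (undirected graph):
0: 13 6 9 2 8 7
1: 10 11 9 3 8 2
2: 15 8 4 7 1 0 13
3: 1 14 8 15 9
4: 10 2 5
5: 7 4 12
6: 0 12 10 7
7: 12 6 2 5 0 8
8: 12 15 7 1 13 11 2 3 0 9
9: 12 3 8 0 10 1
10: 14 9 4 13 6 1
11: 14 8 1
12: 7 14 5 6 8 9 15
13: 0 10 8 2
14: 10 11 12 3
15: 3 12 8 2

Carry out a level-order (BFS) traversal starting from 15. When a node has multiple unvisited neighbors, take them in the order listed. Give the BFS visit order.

Visit 15; enqueue 3, 12, 8, 2 → queue [3, 12, 8, 2]
Visit 3; enqueue 1, 14, 9 → queue [12, 8, 2, 1, 14, 9]
Visit 12; enqueue 7, 5, 6 → queue [8, 2, 1, 14, 9, 7, 5, 6]
Visit 8; enqueue 13, 11, 0 → queue [2, 1, 14, 9, 7, 5, 6, 13, 11, 0]
Visit 2; enqueue 4 → queue [1, 14, 9, 7, 5, 6, 13, 11, 0, 4]
Visit 1; enqueue 10 → queue [14, 9, 7, 5, 6, 13, 11, 0, 4, 10]
Visit 14 → queue [9, 7, 5, 6, 13, 11, 0, 4, 10]
Visit 9 → queue [7, 5, 6, 13, 11, 0, 4, 10]
Visit 7 → queue [5, 6, 13, 11, 0, 4, 10]
Visit 5 → queue [6, 13, 11, 0, 4, 10]
Visit 6 → queue [13, 11, 0, 4, 10]
Visit 13 → queue [11, 0, 4, 10]
Visit 11 → queue [0, 4, 10]
Visit 0 → queue [4, 10]
Visit 4 → queue [10]
Visit 10 → queue []

15 -> 3 -> 12 -> 8 -> 2 -> 1 -> 14 -> 9 -> 7 -> 5 -> 6 -> 13 -> 11 -> 0 -> 4 -> 10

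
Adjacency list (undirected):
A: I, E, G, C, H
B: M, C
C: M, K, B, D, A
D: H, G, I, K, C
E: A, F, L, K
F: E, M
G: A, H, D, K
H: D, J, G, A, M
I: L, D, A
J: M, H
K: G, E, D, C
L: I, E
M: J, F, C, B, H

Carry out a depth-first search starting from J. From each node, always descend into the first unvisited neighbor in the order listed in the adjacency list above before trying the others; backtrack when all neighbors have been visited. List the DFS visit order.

J M F E A I L D H G K C B

Visit J
J → M
M → F
F → E
E → A
A → I
I → L
I → D
D → H
H → G
G → K
K → C
C → B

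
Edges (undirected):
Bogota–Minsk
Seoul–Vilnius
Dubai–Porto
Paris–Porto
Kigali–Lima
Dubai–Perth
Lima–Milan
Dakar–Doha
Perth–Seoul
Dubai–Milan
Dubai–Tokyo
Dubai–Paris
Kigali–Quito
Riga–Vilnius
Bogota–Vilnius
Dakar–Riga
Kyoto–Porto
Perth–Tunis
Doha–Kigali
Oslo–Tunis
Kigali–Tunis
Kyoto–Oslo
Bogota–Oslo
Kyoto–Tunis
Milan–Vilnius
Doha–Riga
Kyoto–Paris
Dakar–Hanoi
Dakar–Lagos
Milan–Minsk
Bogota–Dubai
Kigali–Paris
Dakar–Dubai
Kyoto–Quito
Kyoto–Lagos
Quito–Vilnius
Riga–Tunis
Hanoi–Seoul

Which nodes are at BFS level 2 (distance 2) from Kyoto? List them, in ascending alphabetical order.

Bogota, Dakar, Dubai, Kigali, Perth, Riga, Vilnius

Level 0: Kyoto
Level 1: Lagos, Oslo, Paris, Porto, Quito, Tunis
Level 2: Bogota, Dakar, Dubai, Kigali, Perth, Riga, Vilnius
Level 3: Doha, Hanoi, Lima, Milan, Minsk, Seoul, Tokyo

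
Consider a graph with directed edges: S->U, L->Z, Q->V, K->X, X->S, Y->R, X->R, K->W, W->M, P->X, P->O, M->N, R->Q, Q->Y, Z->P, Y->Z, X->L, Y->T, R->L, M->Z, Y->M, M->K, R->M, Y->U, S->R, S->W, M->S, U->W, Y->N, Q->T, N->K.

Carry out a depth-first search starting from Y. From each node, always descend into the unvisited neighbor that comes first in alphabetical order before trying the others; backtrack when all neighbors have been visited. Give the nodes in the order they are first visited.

Y, M, K, W, X, L, Z, P, O, R, Q, T, V, S, U, N

Visit Y
Y → M
M → K
K → W
K → X
X → L
L → Z
Z → P
P → O
X → R
R → Q
Q → T
Q → V
X → S
S → U
M → N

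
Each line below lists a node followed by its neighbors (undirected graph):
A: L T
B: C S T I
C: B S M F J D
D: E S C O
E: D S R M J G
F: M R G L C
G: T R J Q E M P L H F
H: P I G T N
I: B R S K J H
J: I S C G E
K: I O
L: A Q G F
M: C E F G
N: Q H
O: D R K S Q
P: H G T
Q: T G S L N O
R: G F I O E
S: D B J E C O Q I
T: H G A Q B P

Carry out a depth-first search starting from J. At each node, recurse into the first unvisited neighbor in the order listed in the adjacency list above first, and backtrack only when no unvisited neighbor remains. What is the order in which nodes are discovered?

Visit J
J → I
I → B
B → C
C → S
S → D
D → E
E → R
R → G
G → T
T → H
H → P
H → N
N → Q
Q → L
L → A
L → F
F → M
Q → O
O → K

J I B C S D E R G T H P N Q L A F M O K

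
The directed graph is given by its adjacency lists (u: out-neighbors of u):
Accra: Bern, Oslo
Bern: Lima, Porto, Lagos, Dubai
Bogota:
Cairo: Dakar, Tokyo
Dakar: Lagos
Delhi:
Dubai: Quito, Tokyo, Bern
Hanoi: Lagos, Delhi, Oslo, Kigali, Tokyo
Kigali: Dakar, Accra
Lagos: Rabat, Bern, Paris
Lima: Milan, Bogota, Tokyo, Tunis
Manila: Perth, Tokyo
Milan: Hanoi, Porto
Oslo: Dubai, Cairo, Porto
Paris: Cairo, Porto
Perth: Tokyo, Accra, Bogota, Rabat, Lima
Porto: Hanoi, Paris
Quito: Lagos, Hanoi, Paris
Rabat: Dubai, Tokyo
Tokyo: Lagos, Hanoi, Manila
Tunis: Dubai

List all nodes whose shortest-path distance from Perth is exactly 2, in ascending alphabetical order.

Level 0: Perth
Level 1: Accra, Bogota, Lima, Rabat, Tokyo
Level 2: Bern, Dubai, Hanoi, Lagos, Manila, Milan, Oslo, Tunis
Level 3: Cairo, Delhi, Kigali, Paris, Porto, Quito
Level 4: Dakar

Bern, Dubai, Hanoi, Lagos, Manila, Milan, Oslo, Tunis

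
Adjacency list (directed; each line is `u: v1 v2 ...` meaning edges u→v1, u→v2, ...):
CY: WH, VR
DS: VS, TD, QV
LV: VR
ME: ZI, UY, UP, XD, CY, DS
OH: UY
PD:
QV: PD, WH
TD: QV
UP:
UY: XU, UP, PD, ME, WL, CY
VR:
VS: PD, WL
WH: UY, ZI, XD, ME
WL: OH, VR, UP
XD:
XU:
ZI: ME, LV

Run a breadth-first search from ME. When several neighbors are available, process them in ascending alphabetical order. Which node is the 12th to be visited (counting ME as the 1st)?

Visit ME; enqueue CY, DS, UP, UY, XD, ZI → queue [CY, DS, UP, UY, XD, ZI]
Visit CY; enqueue VR, WH → queue [DS, UP, UY, XD, ZI, VR, WH]
Visit DS; enqueue QV, TD, VS → queue [UP, UY, XD, ZI, VR, WH, QV, TD, VS]
Visit UP → queue [UY, XD, ZI, VR, WH, QV, TD, VS]
Visit UY; enqueue PD, WL, XU → queue [XD, ZI, VR, WH, QV, TD, VS, PD, WL, XU]
Visit XD → queue [ZI, VR, WH, QV, TD, VS, PD, WL, XU]
Visit ZI; enqueue LV → queue [VR, WH, QV, TD, VS, PD, WL, XU, LV]
Visit VR → queue [WH, QV, TD, VS, PD, WL, XU, LV]
Visit WH → queue [QV, TD, VS, PD, WL, XU, LV]
Visit QV → queue [TD, VS, PD, WL, XU, LV]
Visit TD → queue [VS, PD, WL, XU, LV]
Visit VS → queue [PD, WL, XU, LV]
Visit PD → queue [WL, XU, LV]
Visit WL; enqueue OH → queue [XU, LV, OH]
Visit XU → queue [LV, OH]
Visit LV → queue [OH]
Visit OH → queue []

Visit order: ME, CY, DS, UP, UY, XD, ZI, VR, WH, QV, TD, VS, PD, WL, XU, LV, OH

VS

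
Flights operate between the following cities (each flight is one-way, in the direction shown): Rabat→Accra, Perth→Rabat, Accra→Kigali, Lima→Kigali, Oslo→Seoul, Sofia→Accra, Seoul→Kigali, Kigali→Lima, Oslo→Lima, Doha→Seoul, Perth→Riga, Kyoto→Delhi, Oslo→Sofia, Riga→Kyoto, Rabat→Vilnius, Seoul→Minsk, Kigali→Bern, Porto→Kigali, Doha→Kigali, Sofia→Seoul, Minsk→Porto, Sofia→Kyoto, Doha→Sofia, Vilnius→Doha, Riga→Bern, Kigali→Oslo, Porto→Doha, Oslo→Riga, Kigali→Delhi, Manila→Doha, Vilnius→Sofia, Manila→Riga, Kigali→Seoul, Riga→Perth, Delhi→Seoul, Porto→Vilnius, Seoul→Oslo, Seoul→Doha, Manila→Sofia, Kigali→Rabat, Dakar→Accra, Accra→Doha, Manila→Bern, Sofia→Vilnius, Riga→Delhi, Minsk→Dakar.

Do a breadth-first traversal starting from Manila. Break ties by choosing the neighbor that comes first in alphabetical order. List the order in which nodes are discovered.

Manila, Bern, Doha, Riga, Sofia, Kigali, Seoul, Delhi, Kyoto, Perth, Accra, Vilnius, Lima, Oslo, Rabat, Minsk, Dakar, Porto

Visit Manila; enqueue Bern, Doha, Riga, Sofia → queue [Bern, Doha, Riga, Sofia]
Visit Bern → queue [Doha, Riga, Sofia]
Visit Doha; enqueue Kigali, Seoul → queue [Riga, Sofia, Kigali, Seoul]
Visit Riga; enqueue Delhi, Kyoto, Perth → queue [Sofia, Kigali, Seoul, Delhi, Kyoto, Perth]
Visit Sofia; enqueue Accra, Vilnius → queue [Kigali, Seoul, Delhi, Kyoto, Perth, Accra, Vilnius]
Visit Kigali; enqueue Lima, Oslo, Rabat → queue [Seoul, Delhi, Kyoto, Perth, Accra, Vilnius, Lima, Oslo, Rabat]
Visit Seoul; enqueue Minsk → queue [Delhi, Kyoto, Perth, Accra, Vilnius, Lima, Oslo, Rabat, Minsk]
Visit Delhi → queue [Kyoto, Perth, Accra, Vilnius, Lima, Oslo, Rabat, Minsk]
Visit Kyoto → queue [Perth, Accra, Vilnius, Lima, Oslo, Rabat, Minsk]
Visit Perth → queue [Accra, Vilnius, Lima, Oslo, Rabat, Minsk]
Visit Accra → queue [Vilnius, Lima, Oslo, Rabat, Minsk]
Visit Vilnius → queue [Lima, Oslo, Rabat, Minsk]
Visit Lima → queue [Oslo, Rabat, Minsk]
Visit Oslo → queue [Rabat, Minsk]
Visit Rabat → queue [Minsk]
Visit Minsk; enqueue Dakar, Porto → queue [Dakar, Porto]
Visit Dakar → queue [Porto]
Visit Porto → queue []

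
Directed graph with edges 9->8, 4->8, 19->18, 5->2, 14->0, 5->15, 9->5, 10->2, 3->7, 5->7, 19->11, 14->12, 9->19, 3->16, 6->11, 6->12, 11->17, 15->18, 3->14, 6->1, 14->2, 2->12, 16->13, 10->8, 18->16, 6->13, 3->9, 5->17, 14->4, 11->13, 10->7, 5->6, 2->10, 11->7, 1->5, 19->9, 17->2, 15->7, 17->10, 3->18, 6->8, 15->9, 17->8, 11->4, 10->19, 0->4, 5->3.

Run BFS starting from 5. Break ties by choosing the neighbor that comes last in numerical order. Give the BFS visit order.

Visit 5; enqueue 17, 15, 7, 6, 3, 2 → queue [17, 15, 7, 6, 3, 2]
Visit 17; enqueue 10, 8 → queue [15, 7, 6, 3, 2, 10, 8]
Visit 15; enqueue 18, 9 → queue [7, 6, 3, 2, 10, 8, 18, 9]
Visit 7 → queue [6, 3, 2, 10, 8, 18, 9]
Visit 6; enqueue 13, 12, 11, 1 → queue [3, 2, 10, 8, 18, 9, 13, 12, 11, 1]
Visit 3; enqueue 16, 14 → queue [2, 10, 8, 18, 9, 13, 12, 11, 1, 16, 14]
Visit 2 → queue [10, 8, 18, 9, 13, 12, 11, 1, 16, 14]
Visit 10; enqueue 19 → queue [8, 18, 9, 13, 12, 11, 1, 16, 14, 19]
Visit 8 → queue [18, 9, 13, 12, 11, 1, 16, 14, 19]
Visit 18 → queue [9, 13, 12, 11, 1, 16, 14, 19]
Visit 9 → queue [13, 12, 11, 1, 16, 14, 19]
Visit 13 → queue [12, 11, 1, 16, 14, 19]
Visit 12 → queue [11, 1, 16, 14, 19]
Visit 11; enqueue 4 → queue [1, 16, 14, 19, 4]
Visit 1 → queue [16, 14, 19, 4]
Visit 16 → queue [14, 19, 4]
Visit 14; enqueue 0 → queue [19, 4, 0]
Visit 19 → queue [4, 0]
Visit 4 → queue [0]
Visit 0 → queue []

5, 17, 15, 7, 6, 3, 2, 10, 8, 18, 9, 13, 12, 11, 1, 16, 14, 19, 4, 0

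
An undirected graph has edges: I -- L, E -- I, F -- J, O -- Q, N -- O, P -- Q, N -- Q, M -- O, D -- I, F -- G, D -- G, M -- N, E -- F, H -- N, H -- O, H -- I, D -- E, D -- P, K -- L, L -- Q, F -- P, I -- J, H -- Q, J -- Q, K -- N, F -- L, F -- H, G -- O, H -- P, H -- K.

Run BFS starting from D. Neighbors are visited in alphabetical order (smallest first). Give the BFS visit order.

D E G I P F O H J L Q M N K

Visit D; enqueue E, G, I, P → queue [E, G, I, P]
Visit E; enqueue F → queue [G, I, P, F]
Visit G; enqueue O → queue [I, P, F, O]
Visit I; enqueue H, J, L → queue [P, F, O, H, J, L]
Visit P; enqueue Q → queue [F, O, H, J, L, Q]
Visit F → queue [O, H, J, L, Q]
Visit O; enqueue M, N → queue [H, J, L, Q, M, N]
Visit H; enqueue K → queue [J, L, Q, M, N, K]
Visit J → queue [L, Q, M, N, K]
Visit L → queue [Q, M, N, K]
Visit Q → queue [M, N, K]
Visit M → queue [N, K]
Visit N → queue [K]
Visit K → queue []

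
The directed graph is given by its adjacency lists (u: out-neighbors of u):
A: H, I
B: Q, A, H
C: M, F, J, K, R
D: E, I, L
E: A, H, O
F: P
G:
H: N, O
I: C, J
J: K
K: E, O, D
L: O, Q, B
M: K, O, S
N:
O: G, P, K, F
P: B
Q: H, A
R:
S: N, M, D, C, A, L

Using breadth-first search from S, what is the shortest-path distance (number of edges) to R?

2

Level 0: S
Level 1: A, C, D, L, M, N
Level 2: B, E, F, H, I, J, K, O, Q, R
Level 3: G, P
R first appears at level 2.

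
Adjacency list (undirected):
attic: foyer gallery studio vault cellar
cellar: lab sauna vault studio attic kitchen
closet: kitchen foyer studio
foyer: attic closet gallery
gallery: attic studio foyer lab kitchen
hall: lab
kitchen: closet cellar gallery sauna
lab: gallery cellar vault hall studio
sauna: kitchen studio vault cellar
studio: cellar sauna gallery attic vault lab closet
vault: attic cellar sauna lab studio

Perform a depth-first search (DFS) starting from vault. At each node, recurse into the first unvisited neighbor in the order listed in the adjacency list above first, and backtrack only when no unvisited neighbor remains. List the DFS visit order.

Visit vault
vault → attic
attic → foyer
foyer → closet
closet → kitchen
kitchen → cellar
cellar → lab
lab → gallery
gallery → studio
studio → sauna
lab → hall

vault, attic, foyer, closet, kitchen, cellar, lab, gallery, studio, sauna, hall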